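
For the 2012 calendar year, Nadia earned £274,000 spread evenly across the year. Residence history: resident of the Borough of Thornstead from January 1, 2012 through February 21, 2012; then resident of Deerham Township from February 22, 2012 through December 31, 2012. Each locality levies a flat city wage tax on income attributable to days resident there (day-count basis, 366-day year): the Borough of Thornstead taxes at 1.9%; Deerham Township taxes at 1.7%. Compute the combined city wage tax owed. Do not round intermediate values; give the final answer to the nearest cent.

£4,735.86

The Borough of Thornstead, January 1 – February 21, 2012: 52 days → £274,000 × 1.9% × 52/366 = £739.6503
Deerham Township, February 22 – December 31, 2012: 314 days → £274,000 × 1.7% × 314/366 = £3,996.2077
Total = £4,735.8579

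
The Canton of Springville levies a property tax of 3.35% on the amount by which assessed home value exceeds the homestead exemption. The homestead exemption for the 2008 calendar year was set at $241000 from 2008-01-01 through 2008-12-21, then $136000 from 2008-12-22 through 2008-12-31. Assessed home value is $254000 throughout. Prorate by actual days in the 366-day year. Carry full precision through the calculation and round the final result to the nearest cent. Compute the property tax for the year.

$531.61

2008-01-01 to 2008-12-21: 356 days, exemption $241000 → ($254000 − $241000) × 3.35% × 356/366 = $423.6011
2008-12-22 to 2008-12-31: 10 days, exemption $136000 → ($254000 − $136000) × 3.35% × 10/366 = $108.0055
Total = $531.6066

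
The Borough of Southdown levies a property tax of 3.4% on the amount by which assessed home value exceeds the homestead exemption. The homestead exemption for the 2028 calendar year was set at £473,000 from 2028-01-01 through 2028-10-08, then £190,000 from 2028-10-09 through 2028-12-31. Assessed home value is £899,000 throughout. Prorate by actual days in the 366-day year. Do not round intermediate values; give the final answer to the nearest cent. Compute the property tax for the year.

£16,692.33

2028-01-01 to 2028-10-08: 282 days, exemption £473,000 → (£899,000 − £473,000) × 3.4% × 282/366 = £11,159.8033
2028-10-09 to 2028-12-31: 84 days, exemption £190,000 → (£899,000 − £190,000) × 3.4% × 84/366 = £5,532.5246
Total = £16,692.3279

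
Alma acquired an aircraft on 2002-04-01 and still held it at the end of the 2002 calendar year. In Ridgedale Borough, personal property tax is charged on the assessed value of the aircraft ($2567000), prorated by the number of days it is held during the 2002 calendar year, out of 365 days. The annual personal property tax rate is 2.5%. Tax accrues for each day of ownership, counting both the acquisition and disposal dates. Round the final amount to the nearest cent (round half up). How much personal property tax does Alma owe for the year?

Days held (2002-04-01 to 2002-12-31): 275 out of 365
Tax = $2567000 × 2.5% × 275/365 = $48351.0274

$48351.03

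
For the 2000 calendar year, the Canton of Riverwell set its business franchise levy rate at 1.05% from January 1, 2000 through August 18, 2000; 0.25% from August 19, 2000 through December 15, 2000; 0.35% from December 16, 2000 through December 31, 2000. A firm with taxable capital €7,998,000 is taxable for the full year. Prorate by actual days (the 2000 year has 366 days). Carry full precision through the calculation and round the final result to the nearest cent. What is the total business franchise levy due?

January 1 – August 18, 2000: 231 days at 1.05% → €7,998,000 × 1.05% × 231/366 = €53,003.1393
August 19 – December 15, 2000: 119 days at 0.25% → €7,998,000 × 0.25% × 119/366 = €6,501.1066
December 16 – December 31, 2000: 16 days at 0.35% → €7,998,000 × 0.35% × 16/366 = €1,223.7377
Total = €60,727.9836

€60,727.98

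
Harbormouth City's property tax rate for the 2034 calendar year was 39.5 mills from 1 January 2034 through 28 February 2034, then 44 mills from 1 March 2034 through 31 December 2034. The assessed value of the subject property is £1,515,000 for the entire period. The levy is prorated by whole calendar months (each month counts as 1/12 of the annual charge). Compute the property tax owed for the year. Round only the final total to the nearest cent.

1 January – 28 February 2034: 2 months at 39.5 mills → £1,515,000 × 3.95% × 2/12 = £9,973.7500
1 March – 31 December 2034: 10 months at 44 mills → £1,515,000 × 4.4% × 10/12 = £55,550.0000
Total = £65,523.7500

£65,523.75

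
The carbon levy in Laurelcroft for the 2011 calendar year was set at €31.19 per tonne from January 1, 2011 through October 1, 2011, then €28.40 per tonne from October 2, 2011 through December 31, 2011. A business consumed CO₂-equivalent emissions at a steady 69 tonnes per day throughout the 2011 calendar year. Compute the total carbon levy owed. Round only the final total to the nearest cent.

January 1 – October 1, 2011: 274 days × 69 tonnes/day = 18,906 tonnes at €31.19/tonne → €589,678.14
October 2 – December 31, 2011: 91 days × 69 tonnes/day = 6,279 tonnes at €28.40/tonne → €178,323.60

€768,001.74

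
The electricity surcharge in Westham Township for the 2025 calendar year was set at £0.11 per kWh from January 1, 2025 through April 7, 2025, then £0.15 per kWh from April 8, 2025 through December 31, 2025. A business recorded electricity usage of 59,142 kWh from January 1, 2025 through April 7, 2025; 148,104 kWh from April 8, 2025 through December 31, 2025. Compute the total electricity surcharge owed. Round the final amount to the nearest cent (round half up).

January 1 – April 7, 2025: 59,142 kWh at £0.11/kWh → £6,505.62
April 8 – December 31, 2025: 148,104 kWh at £0.15/kWh → £22,215.60

£28,721.22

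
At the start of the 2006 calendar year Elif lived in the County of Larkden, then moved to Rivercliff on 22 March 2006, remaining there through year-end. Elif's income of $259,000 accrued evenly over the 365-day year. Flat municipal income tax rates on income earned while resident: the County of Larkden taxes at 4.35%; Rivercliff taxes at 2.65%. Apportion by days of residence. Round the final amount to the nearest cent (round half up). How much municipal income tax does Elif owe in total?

The County of Larkden, 1 January – 21 March 2006: 80 days → $259,000 × 4.35% × 80/365 = $2,469.3699
Rivercliff, 22 March – 31 December 2006: 285 days → $259,000 × 2.65% × 285/365 = $5,359.1712
Total = $7,828.5411

$7,828.54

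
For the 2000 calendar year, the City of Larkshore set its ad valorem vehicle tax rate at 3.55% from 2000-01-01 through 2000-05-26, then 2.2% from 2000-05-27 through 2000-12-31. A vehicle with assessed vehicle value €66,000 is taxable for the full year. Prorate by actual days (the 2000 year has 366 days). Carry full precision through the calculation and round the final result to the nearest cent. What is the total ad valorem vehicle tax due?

2000-01-01 to 2000-05-26: 147 days at 3.55% → €66,000 × 3.55% × 147/366 = €941.0410
2000-05-27 to 2000-12-31: 219 days at 2.2% → €66,000 × 2.2% × 219/366 = €868.8197
Total = €1,809.8607

€1,809.86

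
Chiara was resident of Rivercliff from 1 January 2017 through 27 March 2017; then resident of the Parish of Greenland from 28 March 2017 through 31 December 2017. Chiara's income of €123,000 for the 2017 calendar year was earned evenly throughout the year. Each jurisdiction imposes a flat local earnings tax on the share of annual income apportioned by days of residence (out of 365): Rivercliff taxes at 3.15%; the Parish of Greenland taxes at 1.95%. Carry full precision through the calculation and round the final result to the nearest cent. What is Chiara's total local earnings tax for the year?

€2,746.27

Rivercliff, 1 January – 27 March 2017: 86 days → €123,000 × 3.15% × 86/365 = €912.8959
The Parish of Greenland, 28 March – 31 December 2017: 279 days → €123,000 × 1.95% × 279/365 = €1,833.3740
Total = €2,746.2699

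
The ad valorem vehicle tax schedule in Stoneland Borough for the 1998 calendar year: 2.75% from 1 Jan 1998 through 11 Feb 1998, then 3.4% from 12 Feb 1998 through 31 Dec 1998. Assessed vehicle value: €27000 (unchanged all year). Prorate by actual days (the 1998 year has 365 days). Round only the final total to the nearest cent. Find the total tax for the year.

1 Jan – 11 Feb 1998: 42 days at 2.75% → €27000 × 2.75% × 42/365 = €85.4384
12 Feb – 31 Dec 1998: 323 days at 3.4% → €27000 × 3.4% × 323/365 = €812.3671
Total = €897.8055

€897.81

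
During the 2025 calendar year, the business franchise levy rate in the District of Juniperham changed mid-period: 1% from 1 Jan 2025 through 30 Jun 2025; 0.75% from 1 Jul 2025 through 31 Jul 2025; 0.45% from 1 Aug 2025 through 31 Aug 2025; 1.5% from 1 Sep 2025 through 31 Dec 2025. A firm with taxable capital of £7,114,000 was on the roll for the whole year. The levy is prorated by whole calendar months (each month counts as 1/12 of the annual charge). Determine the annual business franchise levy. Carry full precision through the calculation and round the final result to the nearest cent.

£78,254.00

1 Jan – 30 Jun 2025: 6 months at 1% → £7,114,000 × 1% × 6/12 = £35,570.0000
1 Jul – 31 Jul 2025: 1 month at 0.75% → £7,114,000 × 0.75% × 1/12 = £4,446.2500
1 Aug – 31 Aug 2025: 1 month at 0.45% → £7,114,000 × 0.45% × 1/12 = £2,667.7500
1 Sep – 31 Dec 2025: 4 months at 1.5% → £7,114,000 × 1.5% × 4/12 = £35,570.0000
Total = £78,254.0000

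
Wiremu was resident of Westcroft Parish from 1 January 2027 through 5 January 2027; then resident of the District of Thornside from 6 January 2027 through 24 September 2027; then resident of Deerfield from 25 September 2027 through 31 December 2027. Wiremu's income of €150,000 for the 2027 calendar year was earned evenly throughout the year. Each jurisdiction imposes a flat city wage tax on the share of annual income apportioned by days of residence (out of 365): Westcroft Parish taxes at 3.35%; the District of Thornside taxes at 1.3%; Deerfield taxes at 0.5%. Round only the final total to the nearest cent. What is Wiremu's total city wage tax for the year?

€1,669.93

Westcroft Parish, 1 January – 5 January 2027: 5 days → €150,000 × 3.35% × 5/365 = €68.8356
The District of Thornside, 6 January – 24 September 2027: 262 days → €150,000 × 1.3% × 262/365 = €1,399.7260
Deerfield, 25 September – 31 December 2027: 98 days → €150,000 × 0.5% × 98/365 = €201.3699
Total = €1,669.9315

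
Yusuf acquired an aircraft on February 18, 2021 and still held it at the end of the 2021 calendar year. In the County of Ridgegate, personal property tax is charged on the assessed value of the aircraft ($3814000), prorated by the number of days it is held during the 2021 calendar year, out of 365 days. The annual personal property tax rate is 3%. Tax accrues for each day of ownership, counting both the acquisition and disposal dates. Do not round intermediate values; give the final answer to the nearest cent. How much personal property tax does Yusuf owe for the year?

$99372.99

Days held (February 18 – December 31, 2021): 317 out of 365
Tax = $3814000 × 3% × 317/365 = $99372.9863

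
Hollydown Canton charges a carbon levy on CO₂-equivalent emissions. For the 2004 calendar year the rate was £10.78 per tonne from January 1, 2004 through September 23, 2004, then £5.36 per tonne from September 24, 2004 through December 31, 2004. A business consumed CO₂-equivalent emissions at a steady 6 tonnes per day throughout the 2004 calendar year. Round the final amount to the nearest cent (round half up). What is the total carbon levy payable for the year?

£20,453.40

January 1 – September 23, 2004: 267 days × 6 tonnes/day = 1,602 tonnes at £10.78/tonne → £17,269.56
September 24 – December 31, 2004: 99 days × 6 tonnes/day = 594 tonnes at £5.36/tonne → £3,183.84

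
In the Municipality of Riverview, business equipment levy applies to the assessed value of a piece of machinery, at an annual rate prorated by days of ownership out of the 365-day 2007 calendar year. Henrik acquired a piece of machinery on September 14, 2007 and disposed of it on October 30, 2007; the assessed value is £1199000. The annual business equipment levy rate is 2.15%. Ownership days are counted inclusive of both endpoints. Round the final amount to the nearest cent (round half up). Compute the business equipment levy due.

£3319.42

Days held (September 14 – October 30, 2007): 47 out of 365
Tax = £1199000 × 2.15% × 47/365 = £3319.4233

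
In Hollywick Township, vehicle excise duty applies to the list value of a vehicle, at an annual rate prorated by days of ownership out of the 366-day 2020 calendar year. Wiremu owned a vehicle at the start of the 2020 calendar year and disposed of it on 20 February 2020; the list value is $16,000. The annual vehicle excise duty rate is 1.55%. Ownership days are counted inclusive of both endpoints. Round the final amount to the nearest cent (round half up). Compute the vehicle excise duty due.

$34.56

Days held (1 January – 20 February 2020): 51 out of 366
Tax = $16,000 × 1.55% × 51/366 = $34.5574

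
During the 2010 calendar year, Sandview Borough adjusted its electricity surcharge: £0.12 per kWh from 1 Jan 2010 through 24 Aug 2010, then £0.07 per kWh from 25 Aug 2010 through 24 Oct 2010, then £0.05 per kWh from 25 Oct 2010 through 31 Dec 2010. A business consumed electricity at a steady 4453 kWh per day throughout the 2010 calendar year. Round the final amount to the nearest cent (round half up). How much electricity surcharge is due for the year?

£160,263.47

1 Jan – 24 Aug 2010: 236 days × 4453 kWh/day = 1,050,908 kWh at £0.12/kWh → £126,108.96
25 Aug – 24 Oct 2010: 61 days × 4453 kWh/day = 271,633 kWh at £0.07/kWh → £19,014.31
25 Oct – 31 Dec 2010: 68 days × 4453 kWh/day = 302,804 kWh at £0.05/kWh → £15,140.20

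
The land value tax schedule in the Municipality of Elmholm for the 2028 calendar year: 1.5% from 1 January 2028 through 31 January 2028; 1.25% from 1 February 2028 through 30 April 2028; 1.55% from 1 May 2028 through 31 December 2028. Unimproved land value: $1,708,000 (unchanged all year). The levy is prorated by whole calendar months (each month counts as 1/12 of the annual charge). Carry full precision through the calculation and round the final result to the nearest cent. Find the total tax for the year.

$25,121.83

1 January – 31 January 2028: 1 month at 1.5% → $1,708,000 × 1.5% × 1/12 = $2,135.0000
1 February – 30 April 2028: 3 months at 1.25% → $1,708,000 × 1.25% × 3/12 = $5,337.5000
1 May – 31 December 2028: 8 months at 1.55% → $1,708,000 × 1.55% × 8/12 = $17,649.3333
Total = $25,121.8333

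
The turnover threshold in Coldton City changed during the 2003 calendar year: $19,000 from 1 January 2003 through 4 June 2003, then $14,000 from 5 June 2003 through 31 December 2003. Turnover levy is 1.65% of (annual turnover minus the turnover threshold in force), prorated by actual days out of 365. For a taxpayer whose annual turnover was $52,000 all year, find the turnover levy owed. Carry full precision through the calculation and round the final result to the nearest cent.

1 January – 4 June 2003: 155 days, exemption $19,000 → ($52,000 − $19,000) × 1.65% × 155/365 = $231.2260
5 June – 31 December 2003: 210 days, exemption $14,000 → ($52,000 − $14,000) × 1.65% × 210/365 = $360.7397
Total = $591.9658

$591.97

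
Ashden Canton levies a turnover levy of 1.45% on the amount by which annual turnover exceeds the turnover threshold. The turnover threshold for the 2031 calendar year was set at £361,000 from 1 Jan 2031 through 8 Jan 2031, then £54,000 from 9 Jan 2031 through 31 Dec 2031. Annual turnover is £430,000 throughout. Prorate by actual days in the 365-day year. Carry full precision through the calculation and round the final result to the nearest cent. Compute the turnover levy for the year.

1 Jan – 8 Jan 2031: 8 days, exemption £361,000 → (£430,000 − £361,000) × 1.45% × 8/365 = £21.9288
9 Jan – 31 Dec 2031: 357 days, exemption £54,000 → (£430,000 − £54,000) × 1.45% × 357/365 = £5,332.5041
Total = £5,354.4329

£5,354.43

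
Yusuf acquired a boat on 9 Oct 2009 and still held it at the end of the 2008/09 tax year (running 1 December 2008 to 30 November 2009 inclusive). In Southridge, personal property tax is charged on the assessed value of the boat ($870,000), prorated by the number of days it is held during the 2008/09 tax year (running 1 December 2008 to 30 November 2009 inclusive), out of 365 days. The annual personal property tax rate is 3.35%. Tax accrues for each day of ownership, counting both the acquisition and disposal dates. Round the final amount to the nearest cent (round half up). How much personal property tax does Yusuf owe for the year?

Days held (9 Oct – 30 Nov 2009): 53 out of 365
Tax = $870,000 × 3.35% × 53/365 = $4,232.0137

$4,232.01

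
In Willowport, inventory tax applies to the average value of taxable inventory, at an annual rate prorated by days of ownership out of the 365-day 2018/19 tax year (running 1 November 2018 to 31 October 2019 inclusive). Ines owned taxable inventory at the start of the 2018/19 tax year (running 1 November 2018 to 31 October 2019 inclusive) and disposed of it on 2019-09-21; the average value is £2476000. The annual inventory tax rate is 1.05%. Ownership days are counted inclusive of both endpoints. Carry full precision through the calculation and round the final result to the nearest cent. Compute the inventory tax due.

£23148.90

Days held (2018-11-01 to 2019-09-21): 325 out of 365
Tax = £2476000 × 1.05% × 325/365 = £23148.9041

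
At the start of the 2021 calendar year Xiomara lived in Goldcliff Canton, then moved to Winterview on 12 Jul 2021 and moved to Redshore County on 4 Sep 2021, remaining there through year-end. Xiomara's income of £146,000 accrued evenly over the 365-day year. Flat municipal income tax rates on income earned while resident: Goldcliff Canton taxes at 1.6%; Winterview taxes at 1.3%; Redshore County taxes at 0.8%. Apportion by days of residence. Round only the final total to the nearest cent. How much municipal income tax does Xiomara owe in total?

£1,890.40

Goldcliff Canton, 1 Jan – 11 Jul 2021: 192 days → £146,000 × 1.6% × 192/365 = £1,228.8000
Winterview, 12 Jul – 3 Sep 2021: 54 days → £146,000 × 1.3% × 54/365 = £280.8000
Redshore County, 4 Sep – 31 Dec 2021: 119 days → £146,000 × 0.8% × 119/365 = £380.8000
Total = £1,890.4000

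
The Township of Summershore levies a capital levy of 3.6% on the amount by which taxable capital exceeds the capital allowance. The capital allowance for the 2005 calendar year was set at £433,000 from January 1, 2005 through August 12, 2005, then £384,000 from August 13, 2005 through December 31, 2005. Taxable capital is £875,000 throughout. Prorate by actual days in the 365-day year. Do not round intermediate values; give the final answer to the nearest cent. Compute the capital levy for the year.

January 1 – August 12, 2005: 224 days, exemption £433,000 → (£875,000 − £433,000) × 3.6% × 224/365 = £9,765.1726
August 13 – December 31, 2005: 141 days, exemption £384,000 → (£875,000 − £384,000) × 3.6% × 141/365 = £6,828.2630
Total = £16,593.4356

£16,593.44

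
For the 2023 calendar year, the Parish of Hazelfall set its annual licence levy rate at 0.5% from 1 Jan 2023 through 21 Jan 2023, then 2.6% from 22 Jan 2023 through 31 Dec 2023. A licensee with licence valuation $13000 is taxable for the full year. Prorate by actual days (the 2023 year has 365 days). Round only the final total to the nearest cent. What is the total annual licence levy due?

1 Jan – 21 Jan 2023: 21 days at 0.5% → $13000 × 0.5% × 21/365 = $3.7397
22 Jan – 31 Dec 2023: 344 days at 2.6% → $13000 × 2.6% × 344/365 = $318.5534
Total = $322.2932

$322.29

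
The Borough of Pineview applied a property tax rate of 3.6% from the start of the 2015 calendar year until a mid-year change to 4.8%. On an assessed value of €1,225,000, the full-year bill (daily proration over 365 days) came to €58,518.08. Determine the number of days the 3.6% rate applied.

Let d = days at the first rate; then 365 − d days at the second rate.
€1,225,000 × [3.6%·d + 4.8%·(365−d)] / 365 = €58,518.08
Solving gives d = 7, so the new rate took effect on January 8, 2015.

7 days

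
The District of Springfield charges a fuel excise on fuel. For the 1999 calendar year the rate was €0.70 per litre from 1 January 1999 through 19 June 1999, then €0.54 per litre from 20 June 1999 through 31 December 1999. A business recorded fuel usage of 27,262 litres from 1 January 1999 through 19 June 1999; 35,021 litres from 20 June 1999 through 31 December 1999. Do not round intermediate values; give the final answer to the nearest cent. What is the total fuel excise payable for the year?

€37,994.74

1 January – 19 June 1999: 27,262 litres at €0.70/litre → €19,083.40
20 June – 31 December 1999: 35,021 litres at €0.54/litre → €18,911.34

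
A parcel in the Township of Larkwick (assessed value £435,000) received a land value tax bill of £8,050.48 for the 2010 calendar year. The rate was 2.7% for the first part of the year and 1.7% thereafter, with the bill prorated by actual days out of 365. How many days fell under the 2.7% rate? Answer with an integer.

55 days

Let d = days at the first rate; then 365 − d days at the second rate.
£435,000 × [2.7%·d + 1.7%·(365−d)] / 365 = £8,050.48
Solving gives d = 55, so the new rate took effect on 25 Feb 2010.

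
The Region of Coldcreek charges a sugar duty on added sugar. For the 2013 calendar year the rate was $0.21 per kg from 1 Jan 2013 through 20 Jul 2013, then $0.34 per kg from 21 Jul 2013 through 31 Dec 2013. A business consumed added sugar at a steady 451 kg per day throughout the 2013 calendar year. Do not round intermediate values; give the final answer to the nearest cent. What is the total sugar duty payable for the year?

1 Jan – 20 Jul 2013: 201 days × 451 kg/day = 90,651 kg at $0.21/kg → $19,036.71
21 Jul – 31 Dec 2013: 164 days × 451 kg/day = 73,964 kg at $0.34/kg → $25,147.76

$44,184.47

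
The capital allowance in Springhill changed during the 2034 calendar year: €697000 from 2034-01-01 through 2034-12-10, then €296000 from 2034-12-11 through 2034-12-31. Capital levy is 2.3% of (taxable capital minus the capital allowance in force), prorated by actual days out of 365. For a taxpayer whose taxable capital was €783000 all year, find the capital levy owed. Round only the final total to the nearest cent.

€2508.64

2034-01-01 to 2034-12-10: 344 days, exemption €697000 → (€783000 − €697000) × 2.3% × 344/365 = €1864.1973
2034-12-11 to 2034-12-31: 21 days, exemption €296000 → (€783000 − €296000) × 2.3% × 21/365 = €644.4411
Total = €2508.6384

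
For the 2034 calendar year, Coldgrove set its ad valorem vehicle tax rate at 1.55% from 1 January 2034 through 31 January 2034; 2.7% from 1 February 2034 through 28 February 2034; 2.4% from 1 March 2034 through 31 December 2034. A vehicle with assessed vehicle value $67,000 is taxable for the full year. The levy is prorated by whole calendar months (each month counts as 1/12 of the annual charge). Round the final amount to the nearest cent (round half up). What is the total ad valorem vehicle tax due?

1 January – 31 January 2034: 1 month at 1.55% → $67,000 × 1.55% × 1/12 = $86.5417
1 February – 28 February 2034: 1 month at 2.7% → $67,000 × 2.7% × 1/12 = $150.7500
1 March – 31 December 2034: 10 months at 2.4% → $67,000 × 2.4% × 10/12 = $1,340.0000
Total = $1,577.2917

$1,577.29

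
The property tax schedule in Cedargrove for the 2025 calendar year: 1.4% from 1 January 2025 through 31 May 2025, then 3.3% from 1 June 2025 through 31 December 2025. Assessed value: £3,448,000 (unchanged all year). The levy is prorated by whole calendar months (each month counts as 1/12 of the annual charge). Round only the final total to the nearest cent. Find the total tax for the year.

1 January – 31 May 2025: 5 months at 1.4% → £3,448,000 × 1.4% × 5/12 = £20,113.3333
1 June – 31 December 2025: 7 months at 3.3% → £3,448,000 × 3.3% × 7/12 = £66,374.0000
Total = £86,487.3333

£86,487.33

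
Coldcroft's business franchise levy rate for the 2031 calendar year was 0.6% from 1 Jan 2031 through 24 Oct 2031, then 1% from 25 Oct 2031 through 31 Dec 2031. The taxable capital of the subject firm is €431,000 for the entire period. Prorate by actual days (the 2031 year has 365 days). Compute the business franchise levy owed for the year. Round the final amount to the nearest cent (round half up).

€2,907.18

1 Jan – 24 Oct 2031: 297 days at 0.6% → €431,000 × 0.6% × 297/365 = €2,104.2247
25 Oct – 31 Dec 2031: 68 days at 1% → €431,000 × 1% × 68/365 = €802.9589
Total = €2,907.1836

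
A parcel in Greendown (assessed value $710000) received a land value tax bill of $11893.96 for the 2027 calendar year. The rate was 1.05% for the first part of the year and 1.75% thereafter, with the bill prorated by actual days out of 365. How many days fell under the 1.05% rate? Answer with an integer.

39 days

Let d = days at the first rate; then 365 − d days at the second rate.
$710000 × [1.05%·d + 1.75%·(365−d)] / 365 = $11893.96
Solving gives d = 39, so the new rate took effect on 9 February 2027.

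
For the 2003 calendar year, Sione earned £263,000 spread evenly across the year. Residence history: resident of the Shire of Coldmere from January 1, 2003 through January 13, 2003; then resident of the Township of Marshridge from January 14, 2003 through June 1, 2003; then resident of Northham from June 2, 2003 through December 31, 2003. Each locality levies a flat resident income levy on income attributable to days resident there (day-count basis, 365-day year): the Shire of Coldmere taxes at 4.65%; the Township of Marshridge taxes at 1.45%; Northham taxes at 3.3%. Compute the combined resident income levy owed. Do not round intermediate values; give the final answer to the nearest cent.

The Shire of Coldmere, January 1 – January 13, 2003: 13 days → £263,000 × 4.65% × 13/365 = £435.5712
The Township of Marshridge, January 14 – June 1, 2003: 139 days → £263,000 × 1.45% × 139/365 = £1,452.2644
Northham, June 2 – December 31, 2003: 213 days → £263,000 × 3.3% × 213/365 = £5,064.7315
Total = £6,952.5671

£6,952.57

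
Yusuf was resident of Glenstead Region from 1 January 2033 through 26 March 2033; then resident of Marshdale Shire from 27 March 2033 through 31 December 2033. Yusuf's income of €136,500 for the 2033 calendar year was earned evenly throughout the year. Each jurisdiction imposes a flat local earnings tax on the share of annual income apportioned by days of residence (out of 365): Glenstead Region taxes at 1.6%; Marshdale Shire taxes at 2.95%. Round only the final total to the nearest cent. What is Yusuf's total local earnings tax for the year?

Glenstead Region, 1 January – 26 March 2033: 85 days → €136,500 × 1.6% × 85/365 = €508.6027
Marshdale Shire, 27 March – 31 December 2033: 280 days → €136,500 × 2.95% × 280/365 = €3,089.0137
Total = €3,597.6164

€3,597.62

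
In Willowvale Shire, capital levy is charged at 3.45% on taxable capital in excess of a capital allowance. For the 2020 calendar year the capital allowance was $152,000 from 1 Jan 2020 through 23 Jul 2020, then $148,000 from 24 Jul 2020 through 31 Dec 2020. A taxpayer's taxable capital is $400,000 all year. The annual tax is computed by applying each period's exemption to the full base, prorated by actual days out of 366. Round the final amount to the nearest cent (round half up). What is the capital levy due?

1 Jan – 23 Jul 2020: 205 days, exemption $152,000 → ($400,000 − $152,000) × 3.45% × 205/366 = $4,792.2951
24 Jul – 31 Dec 2020: 161 days, exemption $148,000 → ($400,000 − $148,000) × 3.45% × 161/366 = $3,824.4098
Total = $8,616.7049

$8,616.70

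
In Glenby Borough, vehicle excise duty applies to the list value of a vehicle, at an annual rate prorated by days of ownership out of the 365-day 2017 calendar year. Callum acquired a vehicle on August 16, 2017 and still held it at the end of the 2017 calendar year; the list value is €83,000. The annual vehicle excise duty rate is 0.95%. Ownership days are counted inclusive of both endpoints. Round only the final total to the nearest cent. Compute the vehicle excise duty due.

Days held (August 16 – December 31, 2017): 138 out of 365
Tax = €83,000 × 0.95% × 138/365 = €298.1178

€298.12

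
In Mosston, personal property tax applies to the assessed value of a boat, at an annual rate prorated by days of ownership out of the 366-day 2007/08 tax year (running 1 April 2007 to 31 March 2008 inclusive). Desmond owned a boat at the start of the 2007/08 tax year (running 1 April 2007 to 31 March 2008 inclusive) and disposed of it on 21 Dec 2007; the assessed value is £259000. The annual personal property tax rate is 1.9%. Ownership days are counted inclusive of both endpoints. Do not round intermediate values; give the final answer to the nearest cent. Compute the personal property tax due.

Days held (1 Apr – 21 Dec 2007): 265 out of 366
Tax = £259000 × 1.9% × 265/366 = £3563.0191

£3563.02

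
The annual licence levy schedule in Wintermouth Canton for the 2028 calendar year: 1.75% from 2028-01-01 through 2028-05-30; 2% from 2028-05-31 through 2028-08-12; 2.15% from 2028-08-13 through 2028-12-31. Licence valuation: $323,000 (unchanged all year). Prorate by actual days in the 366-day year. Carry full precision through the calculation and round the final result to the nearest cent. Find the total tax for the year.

2028-01-01 to 2028-05-30: 151 days at 1.75% → $323,000 × 1.75% × 151/366 = $2,332.0423
2028-05-31 to 2028-08-12: 74 days at 2% → $323,000 × 2% × 74/366 = $1,306.1202
2028-08-13 to 2028-12-31: 141 days at 2.15% → $323,000 × 2.15% × 141/366 = $2,675.3402
Total = $6,313.5027

$6,313.50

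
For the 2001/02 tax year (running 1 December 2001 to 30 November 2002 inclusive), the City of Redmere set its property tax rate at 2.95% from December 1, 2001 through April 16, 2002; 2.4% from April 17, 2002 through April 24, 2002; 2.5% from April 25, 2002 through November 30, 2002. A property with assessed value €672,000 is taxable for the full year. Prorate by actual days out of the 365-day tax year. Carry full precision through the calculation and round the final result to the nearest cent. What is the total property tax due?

December 1, 2001 – April 16, 2002: 137 days at 2.95% → €672,000 × 2.95% × 137/365 = €7,440.7890
April 17 – April 24, 2002: 8 days at 2.4% → €672,000 × 2.4% × 8/365 = €353.4904
April 25 – November 30, 2002: 220 days at 2.5% → €672,000 × 2.5% × 220/365 = €10,126.0274
Total = €17,920.3068

€17,920.31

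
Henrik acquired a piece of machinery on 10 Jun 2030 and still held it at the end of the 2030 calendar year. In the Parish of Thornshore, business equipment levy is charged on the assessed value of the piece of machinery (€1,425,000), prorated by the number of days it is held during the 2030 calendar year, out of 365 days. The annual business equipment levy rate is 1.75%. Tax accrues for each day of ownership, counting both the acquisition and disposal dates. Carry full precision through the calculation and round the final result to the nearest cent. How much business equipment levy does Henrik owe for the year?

Days held (10 Jun – 31 Dec 2030): 205 out of 365
Tax = €1,425,000 × 1.75% × 205/365 = €14,005.9932

€14,005.99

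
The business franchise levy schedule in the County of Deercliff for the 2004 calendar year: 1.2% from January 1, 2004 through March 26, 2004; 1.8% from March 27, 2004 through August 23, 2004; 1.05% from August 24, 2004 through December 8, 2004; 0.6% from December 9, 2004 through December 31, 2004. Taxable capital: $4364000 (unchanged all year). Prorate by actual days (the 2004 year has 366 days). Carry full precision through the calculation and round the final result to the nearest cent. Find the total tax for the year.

$59539.98

January 1 – March 26, 2004: 86 days at 1.2% → $4364000 × 1.2% × 86/366 = $12305.0492
March 27 – August 23, 2004: 150 days at 1.8% → $4364000 × 1.8% × 150/366 = $32193.4426
August 24 – December 8, 2004: 107 days at 1.05% → $4364000 × 1.05% × 107/366 = $13396.0492
December 9 – December 31, 2004: 23 days at 0.6% → $4364000 × 0.6% × 23/366 = $1645.4426
Total = $59539.9836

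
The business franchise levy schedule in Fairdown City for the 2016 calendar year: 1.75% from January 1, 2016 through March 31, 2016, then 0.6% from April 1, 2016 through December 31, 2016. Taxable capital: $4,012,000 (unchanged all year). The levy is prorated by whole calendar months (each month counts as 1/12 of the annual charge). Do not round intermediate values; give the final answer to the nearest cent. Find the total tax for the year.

January 1 – March 31, 2016: 3 months at 1.75% → $4,012,000 × 1.75% × 3/12 = $17,552.5000
April 1 – December 31, 2016: 9 months at 0.6% → $4,012,000 × 0.6% × 9/12 = $18,054.0000
Total = $35,606.5000

$35,606.50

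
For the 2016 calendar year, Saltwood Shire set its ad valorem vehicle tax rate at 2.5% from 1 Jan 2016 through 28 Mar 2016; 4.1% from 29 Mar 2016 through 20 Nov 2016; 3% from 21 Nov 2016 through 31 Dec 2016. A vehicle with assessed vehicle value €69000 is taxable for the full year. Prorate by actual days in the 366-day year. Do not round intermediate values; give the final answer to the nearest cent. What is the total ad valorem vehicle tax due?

€2478.53

1 Jan – 28 Mar 2016: 88 days at 2.5% → €69000 × 2.5% × 88/366 = €414.7541
29 Mar – 20 Nov 2016: 237 days at 4.1% → €69000 × 4.1% × 237/366 = €1831.8934
21 Nov – 31 Dec 2016: 41 days at 3% → €69000 × 3% × 41/366 = €231.8852
Total = €2478.5328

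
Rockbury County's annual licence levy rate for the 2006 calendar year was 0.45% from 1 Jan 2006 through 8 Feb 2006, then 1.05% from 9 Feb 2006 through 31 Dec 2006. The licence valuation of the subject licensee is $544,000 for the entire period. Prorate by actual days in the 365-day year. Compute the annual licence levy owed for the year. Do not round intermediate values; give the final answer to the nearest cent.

$5,363.24

1 Jan – 8 Feb 2006: 39 days at 0.45% → $544,000 × 0.45% × 39/365 = $261.5671
9 Feb – 31 Dec 2006: 326 days at 1.05% → $544,000 × 1.05% × 326/365 = $5,101.6767
Total = $5,363.2438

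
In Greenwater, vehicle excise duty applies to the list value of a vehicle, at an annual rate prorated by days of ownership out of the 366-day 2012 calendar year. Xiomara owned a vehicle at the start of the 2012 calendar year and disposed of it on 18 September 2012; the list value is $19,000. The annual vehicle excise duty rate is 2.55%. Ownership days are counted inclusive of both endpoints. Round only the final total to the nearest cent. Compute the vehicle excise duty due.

$346.83

Days held (1 January – 18 September 2012): 262 out of 366
Tax = $19,000 × 2.55% × 262/366 = $346.8279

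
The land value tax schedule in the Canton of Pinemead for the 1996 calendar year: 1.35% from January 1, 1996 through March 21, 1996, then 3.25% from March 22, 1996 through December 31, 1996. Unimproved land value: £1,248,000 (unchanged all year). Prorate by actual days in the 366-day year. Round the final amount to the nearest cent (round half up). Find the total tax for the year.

January 1 – March 21, 1996: 81 days at 1.35% → £1,248,000 × 1.35% × 81/366 = £3,728.6557
March 22 – December 31, 1996: 285 days at 3.25% → £1,248,000 × 3.25% × 285/366 = £31,583.6066
Total = £35,312.2623

£35,312.26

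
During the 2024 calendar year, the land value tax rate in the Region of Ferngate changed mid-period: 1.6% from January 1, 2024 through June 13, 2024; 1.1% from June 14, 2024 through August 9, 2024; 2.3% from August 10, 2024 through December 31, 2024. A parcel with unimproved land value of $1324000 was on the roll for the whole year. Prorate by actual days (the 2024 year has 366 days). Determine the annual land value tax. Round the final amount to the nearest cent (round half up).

$23799.44

January 1 – June 13, 2024: 165 days at 1.6% → $1324000 × 1.6% × 165/366 = $9550.1639
June 14 – August 9, 2024: 57 days at 1.1% → $1324000 × 1.1% × 57/366 = $2268.1639
August 10 – December 31, 2024: 144 days at 2.3% → $1324000 × 2.3% × 144/366 = $11981.1148
Total = $23799.4426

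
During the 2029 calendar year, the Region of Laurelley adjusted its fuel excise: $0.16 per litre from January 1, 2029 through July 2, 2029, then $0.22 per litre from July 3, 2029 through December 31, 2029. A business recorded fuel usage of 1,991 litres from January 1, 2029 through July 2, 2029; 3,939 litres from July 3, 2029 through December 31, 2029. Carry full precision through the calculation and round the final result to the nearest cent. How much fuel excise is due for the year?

$1,185.14

January 1 – July 2, 2029: 1,991 litres at $0.16/litre → $318.56
July 3 – December 31, 2029: 3,939 litres at $0.22/litre → $866.58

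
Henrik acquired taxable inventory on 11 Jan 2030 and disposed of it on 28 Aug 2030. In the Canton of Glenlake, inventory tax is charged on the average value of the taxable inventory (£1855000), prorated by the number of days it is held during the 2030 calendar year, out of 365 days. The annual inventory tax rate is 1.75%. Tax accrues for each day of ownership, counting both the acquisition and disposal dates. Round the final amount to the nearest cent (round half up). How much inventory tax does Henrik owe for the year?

£20455.82

Days held (11 Jan – 28 Aug 2030): 230 out of 365
Tax = £1855000 × 1.75% × 230/365 = £20455.8219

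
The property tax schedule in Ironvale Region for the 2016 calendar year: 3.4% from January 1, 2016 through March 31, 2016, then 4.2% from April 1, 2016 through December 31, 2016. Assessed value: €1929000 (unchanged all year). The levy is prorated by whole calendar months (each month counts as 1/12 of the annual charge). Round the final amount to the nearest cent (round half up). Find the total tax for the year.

€77160.00

January 1 – March 31, 2016: 3 months at 3.4% → €1929000 × 3.4% × 3/12 = €16396.5000
April 1 – December 31, 2016: 9 months at 4.2% → €1929000 × 4.2% × 9/12 = €60763.5000
Total = €77160.0000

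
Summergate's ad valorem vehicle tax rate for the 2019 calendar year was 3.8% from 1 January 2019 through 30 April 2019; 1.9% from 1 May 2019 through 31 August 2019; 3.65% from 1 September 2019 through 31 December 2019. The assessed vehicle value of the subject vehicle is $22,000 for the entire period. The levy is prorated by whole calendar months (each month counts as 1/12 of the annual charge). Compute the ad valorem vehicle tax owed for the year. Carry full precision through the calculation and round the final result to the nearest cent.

1 January – 30 April 2019: 4 months at 3.8% → $22,000 × 3.8% × 4/12 = $278.6667
1 May – 31 August 2019: 4 months at 1.9% → $22,000 × 1.9% × 4/12 = $139.3333
1 September – 31 December 2019: 4 months at 3.65% → $22,000 × 3.65% × 4/12 = $267.6667
Total = $685.6667

$685.67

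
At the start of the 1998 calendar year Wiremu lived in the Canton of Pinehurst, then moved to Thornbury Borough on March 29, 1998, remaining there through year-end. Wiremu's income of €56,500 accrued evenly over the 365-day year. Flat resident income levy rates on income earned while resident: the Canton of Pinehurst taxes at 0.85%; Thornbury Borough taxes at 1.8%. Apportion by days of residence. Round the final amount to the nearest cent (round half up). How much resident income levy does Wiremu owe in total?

The Canton of Pinehurst, January 1 – March 28, 1998: 87 days → €56,500 × 0.85% × 87/365 = €114.4705
Thornbury Borough, March 29 – December 31, 1998: 278 days → €56,500 × 1.8% × 278/365 = €774.5918
Total = €889.0623

€889.06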